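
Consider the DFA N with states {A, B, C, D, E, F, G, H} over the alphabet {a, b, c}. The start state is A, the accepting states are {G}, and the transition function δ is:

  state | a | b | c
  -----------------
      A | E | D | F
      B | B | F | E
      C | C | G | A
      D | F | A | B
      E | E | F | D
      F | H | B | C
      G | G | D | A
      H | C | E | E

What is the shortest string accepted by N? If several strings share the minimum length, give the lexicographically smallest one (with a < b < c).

ccb

A breadth-first search from A reaches an accepting state first via the path A → F → C → G on input ccb.
No string of length < 3 is accepted (BFS exhausts all shorter strings without reaching an accepting state), and ccb is the lexicographically least accepting string of length 3.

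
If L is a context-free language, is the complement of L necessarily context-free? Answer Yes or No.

No

CFLs are closed under union, so if they were also closed under complement they would be closed under intersection by De Morgan (L₁ ∩ L₂ is the complement of the union of the complements). But {aⁿbⁿcᵐ} ∩ {aᵐbⁿcⁿ} = {aⁿbⁿcⁿ} is not context-free although both operands are.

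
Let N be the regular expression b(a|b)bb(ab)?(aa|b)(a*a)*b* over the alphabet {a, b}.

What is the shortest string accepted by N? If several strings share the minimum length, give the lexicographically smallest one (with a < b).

By inspection of the expression, no string of length less than 5 matches, and babbb is the lexicographically first match of length 5.

babbb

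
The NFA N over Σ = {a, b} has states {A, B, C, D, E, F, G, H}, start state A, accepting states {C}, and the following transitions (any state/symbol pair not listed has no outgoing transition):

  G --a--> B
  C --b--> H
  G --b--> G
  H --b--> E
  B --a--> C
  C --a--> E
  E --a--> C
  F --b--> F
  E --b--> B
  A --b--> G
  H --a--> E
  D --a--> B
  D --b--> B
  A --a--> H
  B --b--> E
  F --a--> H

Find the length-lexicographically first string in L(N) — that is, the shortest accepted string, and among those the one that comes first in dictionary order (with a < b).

aaa

A breadth-first search from A reaches an accepting state first via the path A → H → E → C on input aaa.
No string of length < 3 is accepted (BFS exhausts all shorter strings without reaching an accepting state), and aaa is the lexicographically least accepting string of length 3.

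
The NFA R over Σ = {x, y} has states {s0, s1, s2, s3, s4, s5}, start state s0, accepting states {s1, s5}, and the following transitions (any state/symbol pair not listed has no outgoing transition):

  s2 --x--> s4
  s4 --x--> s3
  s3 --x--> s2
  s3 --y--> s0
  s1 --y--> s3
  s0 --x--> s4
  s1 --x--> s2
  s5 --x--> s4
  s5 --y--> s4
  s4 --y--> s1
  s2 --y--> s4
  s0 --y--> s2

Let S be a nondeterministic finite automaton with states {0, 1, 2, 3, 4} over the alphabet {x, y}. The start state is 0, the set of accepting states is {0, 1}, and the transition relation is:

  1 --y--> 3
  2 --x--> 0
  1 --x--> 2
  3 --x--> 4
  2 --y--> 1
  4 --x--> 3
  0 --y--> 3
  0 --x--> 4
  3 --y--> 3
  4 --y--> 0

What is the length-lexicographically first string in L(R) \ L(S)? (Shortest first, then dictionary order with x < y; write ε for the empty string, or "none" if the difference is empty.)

The string yyy is accepted by R but not by S.
No shorter string lies in the difference, and yyy is the lexicographically first length-3 string in L(R) \ L(S).

yyy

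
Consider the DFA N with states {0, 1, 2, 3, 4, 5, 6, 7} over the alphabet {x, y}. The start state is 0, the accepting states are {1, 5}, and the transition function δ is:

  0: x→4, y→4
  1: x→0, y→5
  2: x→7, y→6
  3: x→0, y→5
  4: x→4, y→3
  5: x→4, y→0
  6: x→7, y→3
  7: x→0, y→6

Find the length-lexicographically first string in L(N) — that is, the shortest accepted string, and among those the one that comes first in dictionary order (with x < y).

A breadth-first search from 0 reaches an accepting state first via the path 0 → 4 → 3 → 5 on input xyy.
No string of length < 3 is accepted (BFS exhausts all shorter strings without reaching an accepting state), and xyy is the lexicographically least accepting string of length 3.

xyy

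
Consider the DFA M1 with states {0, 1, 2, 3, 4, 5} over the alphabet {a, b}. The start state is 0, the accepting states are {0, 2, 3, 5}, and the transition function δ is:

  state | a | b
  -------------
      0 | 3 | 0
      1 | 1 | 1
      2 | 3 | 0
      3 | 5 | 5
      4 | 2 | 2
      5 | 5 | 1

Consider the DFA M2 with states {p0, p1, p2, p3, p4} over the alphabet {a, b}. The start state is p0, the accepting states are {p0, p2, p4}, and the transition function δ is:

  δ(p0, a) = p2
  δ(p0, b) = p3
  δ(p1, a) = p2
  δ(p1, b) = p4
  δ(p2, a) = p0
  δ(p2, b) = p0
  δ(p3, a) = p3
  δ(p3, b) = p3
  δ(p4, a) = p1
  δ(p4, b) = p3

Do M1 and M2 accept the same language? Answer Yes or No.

No

The string b is accepted by M1 but rejected by M2.
So L(M1) ≠ L(M2).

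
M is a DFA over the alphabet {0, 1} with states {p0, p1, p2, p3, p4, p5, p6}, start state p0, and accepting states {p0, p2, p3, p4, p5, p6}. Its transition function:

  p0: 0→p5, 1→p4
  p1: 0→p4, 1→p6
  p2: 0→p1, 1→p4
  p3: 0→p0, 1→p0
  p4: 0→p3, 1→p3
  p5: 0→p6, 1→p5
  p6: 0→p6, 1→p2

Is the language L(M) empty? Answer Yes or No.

The empty string ε is accepted: the run p0 ends in the accepting state p0.
Since at least one string is accepted, L(M) is not empty.

No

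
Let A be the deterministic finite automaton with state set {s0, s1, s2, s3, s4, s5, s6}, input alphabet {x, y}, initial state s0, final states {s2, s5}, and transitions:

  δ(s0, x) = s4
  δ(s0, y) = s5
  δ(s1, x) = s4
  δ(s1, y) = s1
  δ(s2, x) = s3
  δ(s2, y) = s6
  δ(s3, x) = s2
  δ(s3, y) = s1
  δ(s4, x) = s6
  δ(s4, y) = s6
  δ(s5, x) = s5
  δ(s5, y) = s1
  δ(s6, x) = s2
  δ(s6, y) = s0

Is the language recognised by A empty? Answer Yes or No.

No

The string y is accepted: the run s0 → s5 ends in the accepting state s5.
Since at least one string is accepted, L(A) is not empty.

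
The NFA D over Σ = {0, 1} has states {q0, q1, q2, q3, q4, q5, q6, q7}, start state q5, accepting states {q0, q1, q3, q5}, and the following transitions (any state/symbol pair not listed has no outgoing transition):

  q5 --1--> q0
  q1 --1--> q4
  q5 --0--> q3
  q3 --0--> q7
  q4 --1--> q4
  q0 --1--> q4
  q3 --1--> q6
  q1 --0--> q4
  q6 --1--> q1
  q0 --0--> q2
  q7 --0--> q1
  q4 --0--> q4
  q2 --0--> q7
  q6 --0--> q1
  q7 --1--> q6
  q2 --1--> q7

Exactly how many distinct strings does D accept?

14

The useful subgraph on states {q0, q1, q2, q3, q5, q6, q7} is acyclic, so L(D) is finite; the longest accepting path visits 6 useful states, giving maximum string length 5.
Counting accepting paths from q5 by length: 1 of length 0, 2 of length 1, 3 of length 3, 4 of length 4, 4 of length 5. Total 14.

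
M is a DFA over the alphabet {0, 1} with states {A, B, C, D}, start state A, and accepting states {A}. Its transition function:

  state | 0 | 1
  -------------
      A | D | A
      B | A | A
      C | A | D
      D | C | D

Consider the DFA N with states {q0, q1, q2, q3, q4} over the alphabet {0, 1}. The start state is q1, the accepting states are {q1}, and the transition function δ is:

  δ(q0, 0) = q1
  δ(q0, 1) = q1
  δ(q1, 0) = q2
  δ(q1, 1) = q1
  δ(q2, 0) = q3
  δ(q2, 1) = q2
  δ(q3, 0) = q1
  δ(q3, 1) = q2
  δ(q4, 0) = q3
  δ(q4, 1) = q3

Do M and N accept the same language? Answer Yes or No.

Exploring the product automaton M × N from the start pair (A, q1), following both machines on each input symbol, reaches 3 state pairs: (A, q1), (D, q2), (C, q3).
M accepts in {A} and N accepts in {q1}. In every reachable pair the two components are either both accepting — (A, q1) — or both non-accepting, so no string is accepted by exactly one of the machines: L(M) \ L(N) and L(N) \ L(M) are both empty.
Hence every string is accepted by M iff it is accepted by N, and the two languages coincide.

Yes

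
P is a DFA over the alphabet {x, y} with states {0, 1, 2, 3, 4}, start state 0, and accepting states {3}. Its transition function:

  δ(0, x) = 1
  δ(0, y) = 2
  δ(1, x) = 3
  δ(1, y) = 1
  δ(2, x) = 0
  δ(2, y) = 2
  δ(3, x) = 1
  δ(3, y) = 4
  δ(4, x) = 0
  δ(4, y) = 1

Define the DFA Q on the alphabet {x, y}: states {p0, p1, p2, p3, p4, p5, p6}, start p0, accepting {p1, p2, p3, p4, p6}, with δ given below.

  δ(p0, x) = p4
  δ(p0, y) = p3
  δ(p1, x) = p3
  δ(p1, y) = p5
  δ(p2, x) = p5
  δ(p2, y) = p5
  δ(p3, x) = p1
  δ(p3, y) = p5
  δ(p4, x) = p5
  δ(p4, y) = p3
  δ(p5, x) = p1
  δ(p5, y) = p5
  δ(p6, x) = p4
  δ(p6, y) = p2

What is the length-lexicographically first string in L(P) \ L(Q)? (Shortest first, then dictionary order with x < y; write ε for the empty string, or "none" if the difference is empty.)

The string xx is accepted by P but not by Q.
No shorter string lies in the difference, and xx is the lexicographically first length-2 string in L(P) \ L(Q).

xx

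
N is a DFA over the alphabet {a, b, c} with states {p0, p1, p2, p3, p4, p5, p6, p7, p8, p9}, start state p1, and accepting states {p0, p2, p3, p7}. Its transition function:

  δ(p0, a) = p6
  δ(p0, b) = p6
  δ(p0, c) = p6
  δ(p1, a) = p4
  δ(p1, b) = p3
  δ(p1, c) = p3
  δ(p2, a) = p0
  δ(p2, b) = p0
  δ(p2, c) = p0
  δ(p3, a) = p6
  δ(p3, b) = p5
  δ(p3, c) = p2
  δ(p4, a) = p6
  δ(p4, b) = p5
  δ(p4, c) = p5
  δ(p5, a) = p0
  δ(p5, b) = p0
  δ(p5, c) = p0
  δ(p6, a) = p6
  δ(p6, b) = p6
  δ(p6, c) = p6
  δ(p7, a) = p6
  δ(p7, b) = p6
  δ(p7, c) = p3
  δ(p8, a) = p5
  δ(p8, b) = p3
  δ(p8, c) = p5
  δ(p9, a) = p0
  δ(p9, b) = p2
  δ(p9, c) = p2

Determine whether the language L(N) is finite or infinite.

The useful states (reachable from p1 and able to reach an accepting state) are {p0, p1, p2, p3, p4, p5}.
Restricted to these states the transition graph has no cycle, so every accepting path has bounded length and L is finite.

finite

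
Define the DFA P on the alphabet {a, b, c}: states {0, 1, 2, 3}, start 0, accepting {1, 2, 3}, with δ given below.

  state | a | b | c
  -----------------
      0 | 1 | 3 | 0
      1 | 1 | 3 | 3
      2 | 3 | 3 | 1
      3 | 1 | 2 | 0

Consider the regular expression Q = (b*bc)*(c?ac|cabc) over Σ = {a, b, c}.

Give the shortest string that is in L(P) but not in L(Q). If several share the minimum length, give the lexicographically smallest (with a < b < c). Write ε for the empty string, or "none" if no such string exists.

a

The string a is accepted by P but not by Q.
No shorter string lies in the difference, and a is the lexicographically first length-1 string in L(P) \ L(Q).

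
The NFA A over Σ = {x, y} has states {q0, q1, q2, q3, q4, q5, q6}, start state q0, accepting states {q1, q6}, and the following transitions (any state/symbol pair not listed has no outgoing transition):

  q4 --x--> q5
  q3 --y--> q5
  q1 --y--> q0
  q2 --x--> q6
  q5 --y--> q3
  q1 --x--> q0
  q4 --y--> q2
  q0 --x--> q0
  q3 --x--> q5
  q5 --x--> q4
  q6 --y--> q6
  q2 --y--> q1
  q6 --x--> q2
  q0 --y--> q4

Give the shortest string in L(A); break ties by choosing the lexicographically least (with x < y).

yyx

A breadth-first search from q0 reaches an accepting state first via the path q0 → q4 → q2 → q6 on input yyx.
No string of length < 3 is accepted (BFS exhausts all shorter strings without reaching an accepting state), and yyx is the lexicographically least accepting string of length 3.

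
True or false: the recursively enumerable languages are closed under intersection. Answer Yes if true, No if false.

Yes

Run the recogniser for L₁; if it accepts, run the recogniser for L₂ and accept if that accepts too. If either runs forever the input is never accepted, which is all a recogniser needs.
So the recursively enumerable languages are closed under intersection.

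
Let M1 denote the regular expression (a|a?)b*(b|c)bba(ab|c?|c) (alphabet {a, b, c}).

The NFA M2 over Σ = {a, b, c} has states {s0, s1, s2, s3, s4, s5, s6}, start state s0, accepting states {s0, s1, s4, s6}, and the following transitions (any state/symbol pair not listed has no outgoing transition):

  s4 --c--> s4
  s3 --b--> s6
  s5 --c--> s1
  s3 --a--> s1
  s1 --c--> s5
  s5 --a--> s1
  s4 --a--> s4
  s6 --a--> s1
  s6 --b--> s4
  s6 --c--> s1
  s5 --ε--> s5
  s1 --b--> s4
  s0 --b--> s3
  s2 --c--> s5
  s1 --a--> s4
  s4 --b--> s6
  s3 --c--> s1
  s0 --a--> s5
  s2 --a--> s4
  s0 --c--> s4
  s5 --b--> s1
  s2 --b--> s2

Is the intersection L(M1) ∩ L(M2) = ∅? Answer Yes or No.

No

The string bbba is accepted by both M1 and M2.
Hence L(M1) ∩ L(M2) ≠ ∅.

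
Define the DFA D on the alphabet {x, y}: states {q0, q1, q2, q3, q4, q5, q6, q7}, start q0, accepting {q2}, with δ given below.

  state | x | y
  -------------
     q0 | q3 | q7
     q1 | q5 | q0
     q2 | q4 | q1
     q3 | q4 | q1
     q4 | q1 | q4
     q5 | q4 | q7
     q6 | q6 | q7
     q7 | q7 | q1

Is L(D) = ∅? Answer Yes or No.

The states reachable from the start state are {q0, q1, q3, q4, q5, q7}.
None of the accepting states {q2} is reachable, so no string is accepted and L(D) = ∅.

Yes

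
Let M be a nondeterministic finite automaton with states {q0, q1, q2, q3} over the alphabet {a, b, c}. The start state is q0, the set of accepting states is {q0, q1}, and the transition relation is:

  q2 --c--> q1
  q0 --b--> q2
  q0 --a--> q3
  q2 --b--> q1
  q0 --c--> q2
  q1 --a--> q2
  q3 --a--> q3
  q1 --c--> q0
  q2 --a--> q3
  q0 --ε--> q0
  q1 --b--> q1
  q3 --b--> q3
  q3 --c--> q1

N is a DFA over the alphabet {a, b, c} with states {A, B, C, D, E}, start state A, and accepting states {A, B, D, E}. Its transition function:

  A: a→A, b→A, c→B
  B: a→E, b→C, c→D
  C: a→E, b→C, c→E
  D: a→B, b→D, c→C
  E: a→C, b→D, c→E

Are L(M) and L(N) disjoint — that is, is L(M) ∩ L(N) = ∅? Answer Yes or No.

No

The empty string ε is accepted by both M and N.
Hence L(M) ∩ L(N) ≠ ∅.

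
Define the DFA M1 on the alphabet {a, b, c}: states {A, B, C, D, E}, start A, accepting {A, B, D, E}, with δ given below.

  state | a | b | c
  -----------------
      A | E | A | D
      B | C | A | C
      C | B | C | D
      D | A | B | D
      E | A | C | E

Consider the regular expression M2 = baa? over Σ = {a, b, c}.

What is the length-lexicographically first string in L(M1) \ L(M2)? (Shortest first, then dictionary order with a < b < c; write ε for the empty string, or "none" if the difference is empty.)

The empty string ε is accepted by M1 but not by M2.
Since ε is the unique shortest string, it is the required witness.

ε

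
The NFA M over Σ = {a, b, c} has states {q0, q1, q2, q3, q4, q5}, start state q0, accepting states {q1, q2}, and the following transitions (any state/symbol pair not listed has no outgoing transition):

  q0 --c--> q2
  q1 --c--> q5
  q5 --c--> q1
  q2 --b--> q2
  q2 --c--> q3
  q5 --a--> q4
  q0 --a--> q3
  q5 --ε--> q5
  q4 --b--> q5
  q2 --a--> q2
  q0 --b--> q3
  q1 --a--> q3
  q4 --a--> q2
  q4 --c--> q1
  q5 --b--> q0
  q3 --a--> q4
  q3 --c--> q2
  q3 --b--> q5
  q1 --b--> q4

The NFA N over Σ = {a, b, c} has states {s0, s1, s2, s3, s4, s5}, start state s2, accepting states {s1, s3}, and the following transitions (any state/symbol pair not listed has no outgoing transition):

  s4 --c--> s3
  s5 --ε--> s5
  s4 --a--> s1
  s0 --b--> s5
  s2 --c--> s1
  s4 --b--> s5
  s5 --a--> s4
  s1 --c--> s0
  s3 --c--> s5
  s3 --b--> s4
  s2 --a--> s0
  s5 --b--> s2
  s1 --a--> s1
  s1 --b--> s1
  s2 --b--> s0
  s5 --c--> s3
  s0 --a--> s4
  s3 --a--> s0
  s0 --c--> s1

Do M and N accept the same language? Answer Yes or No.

Yes

Exploring the product automaton M × N from the start pair (q0, s2), following both machines on each input symbol, reaches 6 state pairs: (q0, s2), (q3, s0), (q2, s1), (q4, s4), (q5, s5), (q1, s3).
M accepts in {q1, q2} and N accepts in {s1, s3}. In every reachable pair the two components are either both accepting — (q2, s1), (q1, s3) — or both non-accepting, so no string is accepted by exactly one of the machines: L(M) \ L(N) and L(N) \ L(M) are both empty.
Hence every string is accepted by M iff it is accepted by N, and the two languages coincide.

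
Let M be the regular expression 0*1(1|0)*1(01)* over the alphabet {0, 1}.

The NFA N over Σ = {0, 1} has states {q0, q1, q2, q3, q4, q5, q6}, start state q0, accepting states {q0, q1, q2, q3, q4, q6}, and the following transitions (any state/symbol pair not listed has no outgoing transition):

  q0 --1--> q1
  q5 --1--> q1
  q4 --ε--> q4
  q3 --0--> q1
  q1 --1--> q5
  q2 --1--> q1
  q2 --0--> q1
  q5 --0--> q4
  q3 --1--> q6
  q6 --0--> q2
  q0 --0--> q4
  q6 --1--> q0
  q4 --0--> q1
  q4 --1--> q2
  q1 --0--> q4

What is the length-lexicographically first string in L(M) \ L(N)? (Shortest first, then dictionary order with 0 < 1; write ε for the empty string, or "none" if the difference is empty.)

11

The string 11 is accepted by M but not by N.
No shorter string lies in the difference, and 11 is the lexicographically first length-2 string in L(M) \ L(N).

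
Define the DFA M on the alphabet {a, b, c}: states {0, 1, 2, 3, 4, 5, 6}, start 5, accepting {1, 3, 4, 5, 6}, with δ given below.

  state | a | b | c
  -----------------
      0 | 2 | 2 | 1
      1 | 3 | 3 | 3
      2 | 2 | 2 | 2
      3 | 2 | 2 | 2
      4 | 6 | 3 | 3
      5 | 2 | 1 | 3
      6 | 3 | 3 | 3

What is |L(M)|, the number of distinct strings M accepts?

6

The useful subgraph on states {1, 3, 5} is acyclic, so L(M) is finite; the longest accepting path visits 3 useful states, giving maximum string length 2.
Counting accepting paths from 5 by length: 1 of length 0, 2 of length 1, 3 of length 2. Total 6.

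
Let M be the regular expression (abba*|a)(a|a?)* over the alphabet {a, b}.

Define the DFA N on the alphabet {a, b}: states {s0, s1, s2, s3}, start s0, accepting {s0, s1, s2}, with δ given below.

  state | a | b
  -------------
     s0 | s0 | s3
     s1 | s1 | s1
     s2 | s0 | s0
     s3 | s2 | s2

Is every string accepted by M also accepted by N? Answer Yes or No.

Yes

Converting the expression M to a DFA (subset construction, then merging equivalent states) gives the minimal DFA with states {m0, m1, m2, m3, m4}, start state m0, accepting states {m1, m3} and transitions m0: a→m1, b→m2; m1: a→m3, b→m4; m2: a→m2, b→m2; m3: a→m3, b→m2; m4: a→m2, b→m3.
Exploring the product automaton M × N from the start pair (m0, s0), following both machines on each input symbol, reaches 8 state pairs: (m0, s0), (m1, s0), (m2, s3), (m3, s0), (m4, s3), (m2, s2), (m3, s2), (m2, s0).
M accepts in {m1, m3} and N accepts in {s0, s1, s2}. The reachable pairs whose M-component is accepting are (m1, s0), (m3, s0), (m3, s2); in each of them the N-component is accepting too, so the product for L(M) \ L(N) (M-component accepting, N-component rejecting) has no reachable accepting pair and the difference is empty.
Hence every string in L(M) is also in L(N).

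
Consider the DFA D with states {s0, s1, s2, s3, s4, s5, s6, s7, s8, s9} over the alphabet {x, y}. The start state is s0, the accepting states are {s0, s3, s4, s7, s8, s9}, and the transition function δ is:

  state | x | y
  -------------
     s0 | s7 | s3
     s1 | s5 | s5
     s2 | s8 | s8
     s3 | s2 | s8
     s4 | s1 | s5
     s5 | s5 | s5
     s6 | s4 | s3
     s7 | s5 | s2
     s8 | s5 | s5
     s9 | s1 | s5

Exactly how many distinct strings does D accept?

The useful subgraph on states {s0, s2, s3, s7, s8} is acyclic, so L(D) is finite; the longest accepting path visits 4 useful states, giving maximum string length 3.
Counting accepting paths from s0 by length: 1 of length 0, 2 of length 1, 1 of length 2, 4 of length 3. Total 8.

8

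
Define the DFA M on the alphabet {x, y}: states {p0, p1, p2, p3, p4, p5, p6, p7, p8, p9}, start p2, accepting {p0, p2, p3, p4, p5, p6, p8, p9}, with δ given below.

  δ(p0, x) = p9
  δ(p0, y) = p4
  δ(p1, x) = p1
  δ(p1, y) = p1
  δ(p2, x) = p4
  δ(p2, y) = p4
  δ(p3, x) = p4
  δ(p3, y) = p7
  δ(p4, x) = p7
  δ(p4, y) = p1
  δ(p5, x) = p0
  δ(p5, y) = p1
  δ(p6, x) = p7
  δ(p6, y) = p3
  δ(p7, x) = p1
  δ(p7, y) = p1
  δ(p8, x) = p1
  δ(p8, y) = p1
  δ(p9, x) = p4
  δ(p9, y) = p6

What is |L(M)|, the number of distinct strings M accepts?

The useful subgraph on states {p2, p4} is acyclic, so L(M) is finite; the longest accepting path visits 2 useful states, giving maximum string length 1.
Counting accepting paths from p2 by length: 1 of length 0, 2 of length 1. Total 3.

3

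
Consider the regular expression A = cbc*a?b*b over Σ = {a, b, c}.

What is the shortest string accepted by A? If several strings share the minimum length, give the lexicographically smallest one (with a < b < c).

By inspection of the expression, no string of length less than 3 matches, and cbb is the lexicographically first match of length 3.

cbb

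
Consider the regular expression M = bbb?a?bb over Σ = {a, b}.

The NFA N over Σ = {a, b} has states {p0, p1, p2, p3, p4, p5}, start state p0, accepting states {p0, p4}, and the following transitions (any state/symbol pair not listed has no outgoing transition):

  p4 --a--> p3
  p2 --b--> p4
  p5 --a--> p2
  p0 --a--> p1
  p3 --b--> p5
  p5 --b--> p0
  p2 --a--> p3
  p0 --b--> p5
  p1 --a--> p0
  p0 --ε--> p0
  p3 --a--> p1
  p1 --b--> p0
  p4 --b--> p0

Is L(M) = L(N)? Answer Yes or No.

No

The string bbabb is accepted by M but rejected by N.
So L(M) ≠ L(N).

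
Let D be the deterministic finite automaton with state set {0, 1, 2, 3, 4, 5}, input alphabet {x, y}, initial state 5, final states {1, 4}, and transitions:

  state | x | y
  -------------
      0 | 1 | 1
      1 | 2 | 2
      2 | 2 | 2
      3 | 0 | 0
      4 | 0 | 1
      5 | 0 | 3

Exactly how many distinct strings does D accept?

The useful subgraph on states {0, 1, 3, 5} is acyclic, so L(D) is finite; the longest accepting path visits 4 useful states, giving maximum string length 3.
Counting accepting paths from 5 by length: 2 of length 2, 4 of length 3. Total 6.

6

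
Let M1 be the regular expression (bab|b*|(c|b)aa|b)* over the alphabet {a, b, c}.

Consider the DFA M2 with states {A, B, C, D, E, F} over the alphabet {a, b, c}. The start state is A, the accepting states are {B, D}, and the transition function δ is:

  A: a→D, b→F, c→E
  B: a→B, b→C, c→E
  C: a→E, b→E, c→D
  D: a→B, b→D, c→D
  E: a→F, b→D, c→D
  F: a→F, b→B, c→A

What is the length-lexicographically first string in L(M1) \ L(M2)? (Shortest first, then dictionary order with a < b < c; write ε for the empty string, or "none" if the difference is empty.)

ε

The empty string ε is accepted by M1 but not by M2.
Since ε is the unique shortest string, it is the required witness.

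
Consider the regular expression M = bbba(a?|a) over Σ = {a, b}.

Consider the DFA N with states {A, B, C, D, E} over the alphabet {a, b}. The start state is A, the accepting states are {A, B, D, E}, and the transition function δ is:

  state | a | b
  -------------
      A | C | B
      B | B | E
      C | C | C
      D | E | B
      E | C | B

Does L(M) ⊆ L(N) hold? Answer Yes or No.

Yes

Converting the expression M to a DFA (subset construction, then merging equivalent states) gives the minimal DFA with states {m0, m1, m2, m3, m4, m5, m6}, start state m0, accepting states {m5, m6} and transitions m0: a→m1, b→m2; m1: a→m1, b→m1; m2: a→m1, b→m3; m3: a→m1, b→m4; m4: a→m5, b→m1; m5: a→m6, b→m1; m6: a→m1, b→m1.
Exploring the product automaton M × N from the start pair (m0, A), following both machines on each input symbol, reaches 9 state pairs: (m0, A), (m1, C), (m2, B), (m1, B), (m3, E), (m1, E), (m4, B), (m5, B), (m6, B).
M accepts in {m5, m6} and N accepts in {A, B, D, E}. The reachable pairs whose M-component is accepting are (m5, B), (m6, B); in each of them the N-component is accepting too, so the product for L(M) \ L(N) (M-component accepting, N-component rejecting) has no reachable accepting pair and the difference is empty.
Hence every string in L(M) is also in L(N).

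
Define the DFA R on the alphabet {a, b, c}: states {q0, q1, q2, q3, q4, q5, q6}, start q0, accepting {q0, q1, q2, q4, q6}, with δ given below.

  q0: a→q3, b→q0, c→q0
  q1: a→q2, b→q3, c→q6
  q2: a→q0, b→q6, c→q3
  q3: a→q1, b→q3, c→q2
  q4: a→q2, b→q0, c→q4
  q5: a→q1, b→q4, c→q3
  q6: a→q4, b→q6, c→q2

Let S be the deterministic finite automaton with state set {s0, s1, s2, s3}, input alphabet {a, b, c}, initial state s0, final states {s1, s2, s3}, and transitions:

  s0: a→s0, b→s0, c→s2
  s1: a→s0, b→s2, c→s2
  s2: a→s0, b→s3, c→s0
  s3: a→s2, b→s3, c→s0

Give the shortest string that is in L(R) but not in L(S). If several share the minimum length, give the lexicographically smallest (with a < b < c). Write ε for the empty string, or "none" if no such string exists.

ε

The empty string ε is accepted by R but not by S.
Since ε is the unique shortest string, it is the required witness.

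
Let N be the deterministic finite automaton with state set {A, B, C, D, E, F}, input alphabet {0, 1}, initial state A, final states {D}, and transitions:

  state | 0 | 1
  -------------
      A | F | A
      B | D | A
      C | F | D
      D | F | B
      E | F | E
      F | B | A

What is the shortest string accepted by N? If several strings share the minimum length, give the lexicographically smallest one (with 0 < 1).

A breadth-first search from A reaches an accepting state first via the path A → F → B → D on input 000.
No string of length < 3 is accepted (BFS exhausts all shorter strings without reaching an accepting state), and 000 is the lexicographically least accepting string of length 3.

000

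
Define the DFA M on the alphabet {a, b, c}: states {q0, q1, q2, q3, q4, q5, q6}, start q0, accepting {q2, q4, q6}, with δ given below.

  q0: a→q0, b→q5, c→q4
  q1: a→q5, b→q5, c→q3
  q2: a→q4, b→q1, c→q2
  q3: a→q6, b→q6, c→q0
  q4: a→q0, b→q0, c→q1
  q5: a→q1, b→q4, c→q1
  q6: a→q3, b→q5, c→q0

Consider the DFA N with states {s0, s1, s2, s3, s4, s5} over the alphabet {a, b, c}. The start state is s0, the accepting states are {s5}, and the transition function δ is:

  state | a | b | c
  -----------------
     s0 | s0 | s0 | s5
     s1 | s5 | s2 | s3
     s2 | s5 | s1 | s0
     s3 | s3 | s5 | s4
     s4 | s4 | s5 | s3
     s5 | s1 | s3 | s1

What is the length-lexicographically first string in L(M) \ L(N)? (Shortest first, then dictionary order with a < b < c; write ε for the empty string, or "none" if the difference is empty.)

bb

The string bb is accepted by M but not by N.
No shorter string lies in the difference, and bb is the lexicographically first length-2 string in L(M) \ L(N).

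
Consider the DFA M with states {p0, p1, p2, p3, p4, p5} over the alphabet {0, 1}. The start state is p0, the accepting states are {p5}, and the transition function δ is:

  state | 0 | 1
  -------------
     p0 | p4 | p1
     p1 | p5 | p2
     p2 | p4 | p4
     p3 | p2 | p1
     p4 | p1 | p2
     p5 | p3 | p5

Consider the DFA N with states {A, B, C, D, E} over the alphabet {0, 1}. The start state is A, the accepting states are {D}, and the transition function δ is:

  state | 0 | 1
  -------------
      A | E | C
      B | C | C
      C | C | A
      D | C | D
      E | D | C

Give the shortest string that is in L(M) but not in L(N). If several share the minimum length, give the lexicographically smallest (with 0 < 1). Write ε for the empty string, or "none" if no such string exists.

10

The string 10 is accepted by M but not by N.
No shorter string lies in the difference, and 10 is the lexicographically first length-2 string in L(M) \ L(N).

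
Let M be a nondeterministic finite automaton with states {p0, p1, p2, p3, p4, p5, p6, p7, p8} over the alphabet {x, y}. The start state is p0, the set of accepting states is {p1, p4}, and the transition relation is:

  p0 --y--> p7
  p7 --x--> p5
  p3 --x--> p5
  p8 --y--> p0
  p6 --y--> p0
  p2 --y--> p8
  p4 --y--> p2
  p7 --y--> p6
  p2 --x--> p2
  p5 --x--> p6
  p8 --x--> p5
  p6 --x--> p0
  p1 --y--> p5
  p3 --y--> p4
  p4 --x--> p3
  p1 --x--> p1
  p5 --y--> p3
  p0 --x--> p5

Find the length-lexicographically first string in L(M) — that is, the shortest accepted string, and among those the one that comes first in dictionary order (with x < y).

xyy

A breadth-first search from p0 reaches an accepting state first via the path p0 → p5 → p3 → p4 on input xyy.
No string of length < 3 is accepted (BFS exhausts all shorter strings without reaching an accepting state), and xyy is the lexicographically least accepting string of length 3.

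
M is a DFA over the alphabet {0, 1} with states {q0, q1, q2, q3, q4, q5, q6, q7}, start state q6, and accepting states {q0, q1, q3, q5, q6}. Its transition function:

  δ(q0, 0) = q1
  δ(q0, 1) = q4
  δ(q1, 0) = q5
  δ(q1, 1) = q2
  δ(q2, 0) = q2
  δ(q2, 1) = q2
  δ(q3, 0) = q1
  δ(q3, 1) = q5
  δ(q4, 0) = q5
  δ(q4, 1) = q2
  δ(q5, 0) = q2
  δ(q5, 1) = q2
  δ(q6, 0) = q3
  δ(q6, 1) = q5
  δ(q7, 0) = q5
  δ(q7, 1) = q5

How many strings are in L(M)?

The useful subgraph on states {q1, q3, q5, q6} is acyclic, so L(M) is finite; the longest accepting path visits 4 useful states, giving maximum string length 3.
Counting accepting paths from q6 by length: 1 of length 0, 2 of length 1, 2 of length 2, 1 of length 3. Total 6.

6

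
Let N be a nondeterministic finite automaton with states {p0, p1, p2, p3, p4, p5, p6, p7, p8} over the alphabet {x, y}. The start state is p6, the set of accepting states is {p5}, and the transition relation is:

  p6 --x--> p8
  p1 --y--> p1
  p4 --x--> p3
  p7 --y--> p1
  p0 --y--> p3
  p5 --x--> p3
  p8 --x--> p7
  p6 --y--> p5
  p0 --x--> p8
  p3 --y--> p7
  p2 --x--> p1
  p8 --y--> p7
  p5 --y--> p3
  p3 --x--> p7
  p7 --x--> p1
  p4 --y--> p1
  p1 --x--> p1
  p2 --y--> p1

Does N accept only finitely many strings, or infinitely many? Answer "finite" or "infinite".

finite

The useful states (reachable from p6 and able to reach an accepting state) are {p5, p6}.
Restricted to these states the transition graph has no cycle, so every accepting path has bounded length and L is finite.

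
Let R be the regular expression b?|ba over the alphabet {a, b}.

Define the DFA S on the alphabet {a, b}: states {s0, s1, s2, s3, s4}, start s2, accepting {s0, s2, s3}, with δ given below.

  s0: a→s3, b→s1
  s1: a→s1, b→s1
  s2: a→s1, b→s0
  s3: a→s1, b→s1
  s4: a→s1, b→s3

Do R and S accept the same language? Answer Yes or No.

Converting the expression R to a DFA (subset construction, then merging equivalent states) gives the minimal DFA with states {r0, r1, r2, r3}, start state r0, accepting states {r0, r2, r3} and transitions r0: a→r1, b→r2; r1: a→r1, b→r1; r2: a→r3, b→r1; r3: a→r1, b→r1.
Exploring the product automaton R × S from the start pair (r0, s2), following both machines on each input symbol, reaches 4 state pairs: (r0, s2), (r1, s1), (r2, s0), (r3, s3).
R accepts in {r0, r2, r3} and S accepts in {s0, s2, s3}. In every reachable pair the two components are either both accepting — (r0, s2), (r2, s0), (r3, s3) — or both non-accepting, so no string is accepted by exactly one of the machines: L(R) \ L(S) and L(S) \ L(R) are both empty.
Hence every string is accepted by R iff it is accepted by S, and the two languages coincide.

Yes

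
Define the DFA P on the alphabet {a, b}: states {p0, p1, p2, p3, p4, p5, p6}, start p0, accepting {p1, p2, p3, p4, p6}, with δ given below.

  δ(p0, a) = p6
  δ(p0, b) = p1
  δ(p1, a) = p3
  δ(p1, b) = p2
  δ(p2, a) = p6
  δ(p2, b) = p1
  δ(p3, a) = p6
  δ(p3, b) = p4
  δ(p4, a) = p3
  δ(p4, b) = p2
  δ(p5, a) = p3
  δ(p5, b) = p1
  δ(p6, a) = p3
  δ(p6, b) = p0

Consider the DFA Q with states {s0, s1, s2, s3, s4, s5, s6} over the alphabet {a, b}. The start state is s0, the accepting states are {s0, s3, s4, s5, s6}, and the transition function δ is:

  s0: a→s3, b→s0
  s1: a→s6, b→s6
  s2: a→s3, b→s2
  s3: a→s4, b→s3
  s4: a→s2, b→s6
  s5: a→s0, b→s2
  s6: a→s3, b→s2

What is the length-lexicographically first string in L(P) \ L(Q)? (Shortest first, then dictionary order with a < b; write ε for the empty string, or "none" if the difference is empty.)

aaa

The string aaa is accepted by P but not by Q.
No shorter string lies in the difference, and aaa is the lexicographically first length-3 string in L(P) \ L(Q).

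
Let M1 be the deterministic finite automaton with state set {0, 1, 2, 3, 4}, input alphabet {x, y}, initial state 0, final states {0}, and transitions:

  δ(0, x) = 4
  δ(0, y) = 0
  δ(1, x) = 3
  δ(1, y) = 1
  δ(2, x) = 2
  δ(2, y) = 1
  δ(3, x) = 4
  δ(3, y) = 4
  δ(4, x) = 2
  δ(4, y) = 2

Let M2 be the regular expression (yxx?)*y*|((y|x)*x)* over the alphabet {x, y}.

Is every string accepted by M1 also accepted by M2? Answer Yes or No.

Converting the expression M2 to a DFA (subset construction, then merging equivalent states) gives the minimal DFA with states {r0, r1, r2, r3, r4, r5}, start state r0, accepting states {r0, r1, r2, r4, r5} and transitions r0: x→r1, y→r2; r1: x→r1, y→r3; r2: x→r4, y→r5; r3: x→r1, y→r3; r4: x→r0, y→r2; r5: x→r1, y→r5.
Exploring the product automaton M1 × M2 from the start pair (0, r0), following both machines on each input symbol, reaches 19 state pairs: (0, r0), (4, r1), (0, r2), (2, r1), (2, r3), (4, r4), (0, r5), (1, r3), (2, r0), (2, r2), (3, r1), (1, r2), (2, r4), (1, r5), (4, r3), (3, r4), (4, r0), (4, r2), (2, r5).
M1 accepts in {0} and M2 accepts in {r0, r1, r2, r4, r5}. The reachable pairs whose M1-component is accepting are (0, r0), (0, r2), (0, r5); in each of them the M2-component is accepting too, so the product for L(M1) \ L(M2) (M1-component accepting, M2-component rejecting) has no reachable accepting pair and the difference is empty.
Hence every string in L(M1) is also in L(M2).

Yes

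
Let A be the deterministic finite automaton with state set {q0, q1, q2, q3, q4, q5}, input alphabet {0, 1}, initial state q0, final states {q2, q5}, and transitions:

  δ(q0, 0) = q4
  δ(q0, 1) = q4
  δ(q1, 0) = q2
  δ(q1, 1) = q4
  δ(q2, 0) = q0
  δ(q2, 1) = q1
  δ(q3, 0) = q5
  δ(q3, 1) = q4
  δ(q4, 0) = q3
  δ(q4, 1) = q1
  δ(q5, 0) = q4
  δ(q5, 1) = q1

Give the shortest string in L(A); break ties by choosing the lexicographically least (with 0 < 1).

000

A breadth-first search from q0 reaches an accepting state first via the path q0 → q4 → q3 → q5 on input 000.
No string of length < 3 is accepted (BFS exhausts all shorter strings without reaching an accepting state), and 000 is the lexicographically least accepting string of length 3.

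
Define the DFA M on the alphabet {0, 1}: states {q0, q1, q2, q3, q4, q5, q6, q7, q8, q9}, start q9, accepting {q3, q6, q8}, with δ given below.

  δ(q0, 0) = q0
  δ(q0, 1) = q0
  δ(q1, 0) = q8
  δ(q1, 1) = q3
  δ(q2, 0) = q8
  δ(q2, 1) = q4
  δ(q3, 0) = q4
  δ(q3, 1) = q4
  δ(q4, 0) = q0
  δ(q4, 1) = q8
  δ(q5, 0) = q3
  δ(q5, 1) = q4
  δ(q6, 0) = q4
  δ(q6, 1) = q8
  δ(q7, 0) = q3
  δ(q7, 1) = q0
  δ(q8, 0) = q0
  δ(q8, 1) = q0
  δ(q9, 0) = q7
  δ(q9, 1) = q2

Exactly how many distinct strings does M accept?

The useful subgraph on states {q2, q3, q4, q7, q8, q9} is acyclic, so L(M) is finite; the longest accepting path visits 5 useful states, giving maximum string length 4.
Counting accepting paths from q9 by length: 2 of length 2, 1 of length 3, 2 of length 4. Total 5.

5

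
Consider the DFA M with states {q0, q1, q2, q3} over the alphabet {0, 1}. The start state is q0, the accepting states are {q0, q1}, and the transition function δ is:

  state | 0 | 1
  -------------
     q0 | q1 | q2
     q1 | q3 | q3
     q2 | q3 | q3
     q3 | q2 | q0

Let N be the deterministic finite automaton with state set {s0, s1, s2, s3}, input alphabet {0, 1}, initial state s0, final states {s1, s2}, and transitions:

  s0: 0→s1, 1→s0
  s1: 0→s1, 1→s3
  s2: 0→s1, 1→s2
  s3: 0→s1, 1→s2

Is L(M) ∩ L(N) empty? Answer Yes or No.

No

The string 0 is accepted by both M and N.
Hence L(M) ∩ L(N) ≠ ∅.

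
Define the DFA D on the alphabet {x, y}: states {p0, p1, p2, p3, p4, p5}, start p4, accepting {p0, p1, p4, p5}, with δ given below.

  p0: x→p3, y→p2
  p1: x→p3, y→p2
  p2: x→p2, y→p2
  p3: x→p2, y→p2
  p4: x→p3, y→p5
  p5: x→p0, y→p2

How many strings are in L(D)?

3

The useful subgraph on states {p0, p4, p5} is acyclic, so L(D) is finite; the longest accepting path visits 3 useful states, giving maximum string length 2.
Counting accepting paths from p4 by length: 1 of length 0, 1 of length 1, 1 of length 2. Total 3.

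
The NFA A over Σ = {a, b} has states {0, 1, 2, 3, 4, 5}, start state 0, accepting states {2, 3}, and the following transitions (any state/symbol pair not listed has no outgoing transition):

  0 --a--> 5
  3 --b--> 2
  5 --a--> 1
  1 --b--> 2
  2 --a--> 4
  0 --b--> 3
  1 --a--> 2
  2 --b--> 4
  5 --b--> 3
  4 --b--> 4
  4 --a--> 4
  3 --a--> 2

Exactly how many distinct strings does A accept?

8

The useful subgraph on states {0, 1, 2, 3, 5} is acyclic, so L(A) is finite; the longest accepting path visits 4 useful states, giving maximum string length 3.
Counting accepting paths from 0 by length: 1 of length 1, 3 of length 2, 4 of length 3. Total 8.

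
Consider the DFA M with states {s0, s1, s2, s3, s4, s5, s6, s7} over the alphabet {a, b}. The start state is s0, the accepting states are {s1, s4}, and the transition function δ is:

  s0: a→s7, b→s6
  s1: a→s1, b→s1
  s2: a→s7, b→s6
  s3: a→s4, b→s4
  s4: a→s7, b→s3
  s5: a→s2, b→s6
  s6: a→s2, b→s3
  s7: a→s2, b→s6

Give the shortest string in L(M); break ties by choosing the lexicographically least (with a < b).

A breadth-first search from s0 reaches an accepting state first via the path s0 → s6 → s3 → s4 on input bba.
No string of length < 3 is accepted (BFS exhausts all shorter strings without reaching an accepting state), and bba is the lexicographically least accepting string of length 3.

bba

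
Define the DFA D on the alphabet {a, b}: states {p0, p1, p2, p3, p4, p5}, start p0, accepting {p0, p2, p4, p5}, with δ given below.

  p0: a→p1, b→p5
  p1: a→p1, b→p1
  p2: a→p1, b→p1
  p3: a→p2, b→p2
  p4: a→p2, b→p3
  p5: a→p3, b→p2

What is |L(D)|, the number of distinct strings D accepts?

The useful subgraph on states {p0, p2, p3, p5} is acyclic, so L(D) is finite; the longest accepting path visits 4 useful states, giving maximum string length 3.
Counting accepting paths from p0 by length: 1 of length 0, 1 of length 1, 1 of length 2, 2 of length 3. Total 5.

5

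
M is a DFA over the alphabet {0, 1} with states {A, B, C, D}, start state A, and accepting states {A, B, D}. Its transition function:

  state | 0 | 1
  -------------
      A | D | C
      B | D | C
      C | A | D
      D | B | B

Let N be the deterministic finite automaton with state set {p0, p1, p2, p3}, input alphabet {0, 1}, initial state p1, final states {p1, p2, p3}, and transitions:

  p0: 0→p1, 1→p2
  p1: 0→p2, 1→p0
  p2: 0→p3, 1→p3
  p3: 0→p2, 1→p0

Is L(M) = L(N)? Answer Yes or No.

Exploring the product automaton M × N from the start pair (A, p1), following both machines on each input symbol, reaches 4 state pairs: (A, p1), (D, p2), (C, p0), (B, p3).
M accepts in {A, B, D} and N accepts in {p1, p2, p3}. In every reachable pair the two components are either both accepting — (A, p1), (D, p2), (B, p3) — or both non-accepting, so no string is accepted by exactly one of the machines: L(M) \ L(N) and L(N) \ L(M) are both empty.
Hence every string is accepted by M iff it is accepted by N, and the two languages coincide.

Yes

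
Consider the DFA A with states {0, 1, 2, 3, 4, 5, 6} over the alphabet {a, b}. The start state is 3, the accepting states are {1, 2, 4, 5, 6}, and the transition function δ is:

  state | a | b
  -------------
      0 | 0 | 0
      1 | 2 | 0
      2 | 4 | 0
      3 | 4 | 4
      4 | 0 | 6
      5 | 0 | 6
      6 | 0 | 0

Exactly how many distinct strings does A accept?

The useful subgraph on states {3, 4, 6} is acyclic, so L(A) is finite; the longest accepting path visits 3 useful states, giving maximum string length 2.
Counting accepting paths from 3 by length: 2 of length 1, 2 of length 2. Total 4.

4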